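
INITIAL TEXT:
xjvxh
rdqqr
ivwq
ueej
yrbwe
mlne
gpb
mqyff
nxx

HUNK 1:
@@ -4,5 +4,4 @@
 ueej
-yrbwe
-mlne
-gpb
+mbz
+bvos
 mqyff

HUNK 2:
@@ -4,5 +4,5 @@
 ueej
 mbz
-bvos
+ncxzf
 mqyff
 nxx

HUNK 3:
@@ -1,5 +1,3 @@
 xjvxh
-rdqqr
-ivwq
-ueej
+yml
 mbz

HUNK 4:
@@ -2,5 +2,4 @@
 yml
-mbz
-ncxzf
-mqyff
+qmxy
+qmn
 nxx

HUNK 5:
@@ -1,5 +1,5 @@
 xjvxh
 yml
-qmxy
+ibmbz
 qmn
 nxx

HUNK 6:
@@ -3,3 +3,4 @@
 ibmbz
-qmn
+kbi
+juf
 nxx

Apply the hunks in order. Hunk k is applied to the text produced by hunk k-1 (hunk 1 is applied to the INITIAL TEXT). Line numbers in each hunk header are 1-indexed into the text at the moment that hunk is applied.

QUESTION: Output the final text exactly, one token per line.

Hunk 1: at line 4 remove [yrbwe,mlne,gpb] add [mbz,bvos] -> 8 lines: xjvxh rdqqr ivwq ueej mbz bvos mqyff nxx
Hunk 2: at line 4 remove [bvos] add [ncxzf] -> 8 lines: xjvxh rdqqr ivwq ueej mbz ncxzf mqyff nxx
Hunk 3: at line 1 remove [rdqqr,ivwq,ueej] add [yml] -> 6 lines: xjvxh yml mbz ncxzf mqyff nxx
Hunk 4: at line 2 remove [mbz,ncxzf,mqyff] add [qmxy,qmn] -> 5 lines: xjvxh yml qmxy qmn nxx
Hunk 5: at line 1 remove [qmxy] add [ibmbz] -> 5 lines: xjvxh yml ibmbz qmn nxx
Hunk 6: at line 3 remove [qmn] add [kbi,juf] -> 6 lines: xjvxh yml ibmbz kbi juf nxx

Answer: xjvxh
yml
ibmbz
kbi
juf
nxx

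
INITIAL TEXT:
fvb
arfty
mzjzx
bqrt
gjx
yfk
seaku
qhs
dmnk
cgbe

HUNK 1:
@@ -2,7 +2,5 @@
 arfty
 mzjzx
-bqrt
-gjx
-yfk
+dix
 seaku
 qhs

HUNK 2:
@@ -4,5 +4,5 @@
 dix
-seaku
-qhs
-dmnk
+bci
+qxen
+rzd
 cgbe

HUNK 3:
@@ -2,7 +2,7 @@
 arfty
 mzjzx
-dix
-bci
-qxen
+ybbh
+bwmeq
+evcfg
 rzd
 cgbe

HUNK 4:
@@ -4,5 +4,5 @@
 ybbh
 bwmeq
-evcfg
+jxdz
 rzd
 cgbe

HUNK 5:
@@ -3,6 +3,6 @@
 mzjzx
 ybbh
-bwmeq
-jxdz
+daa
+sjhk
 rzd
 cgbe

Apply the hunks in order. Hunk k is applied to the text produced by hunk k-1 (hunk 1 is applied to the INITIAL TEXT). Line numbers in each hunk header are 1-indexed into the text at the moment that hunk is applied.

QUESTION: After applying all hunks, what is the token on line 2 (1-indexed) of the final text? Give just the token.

Answer: arfty

Derivation:
Hunk 1: at line 2 remove [bqrt,gjx,yfk] add [dix] -> 8 lines: fvb arfty mzjzx dix seaku qhs dmnk cgbe
Hunk 2: at line 4 remove [seaku,qhs,dmnk] add [bci,qxen,rzd] -> 8 lines: fvb arfty mzjzx dix bci qxen rzd cgbe
Hunk 3: at line 2 remove [dix,bci,qxen] add [ybbh,bwmeq,evcfg] -> 8 lines: fvb arfty mzjzx ybbh bwmeq evcfg rzd cgbe
Hunk 4: at line 4 remove [evcfg] add [jxdz] -> 8 lines: fvb arfty mzjzx ybbh bwmeq jxdz rzd cgbe
Hunk 5: at line 3 remove [bwmeq,jxdz] add [daa,sjhk] -> 8 lines: fvb arfty mzjzx ybbh daa sjhk rzd cgbe
Final line 2: arfty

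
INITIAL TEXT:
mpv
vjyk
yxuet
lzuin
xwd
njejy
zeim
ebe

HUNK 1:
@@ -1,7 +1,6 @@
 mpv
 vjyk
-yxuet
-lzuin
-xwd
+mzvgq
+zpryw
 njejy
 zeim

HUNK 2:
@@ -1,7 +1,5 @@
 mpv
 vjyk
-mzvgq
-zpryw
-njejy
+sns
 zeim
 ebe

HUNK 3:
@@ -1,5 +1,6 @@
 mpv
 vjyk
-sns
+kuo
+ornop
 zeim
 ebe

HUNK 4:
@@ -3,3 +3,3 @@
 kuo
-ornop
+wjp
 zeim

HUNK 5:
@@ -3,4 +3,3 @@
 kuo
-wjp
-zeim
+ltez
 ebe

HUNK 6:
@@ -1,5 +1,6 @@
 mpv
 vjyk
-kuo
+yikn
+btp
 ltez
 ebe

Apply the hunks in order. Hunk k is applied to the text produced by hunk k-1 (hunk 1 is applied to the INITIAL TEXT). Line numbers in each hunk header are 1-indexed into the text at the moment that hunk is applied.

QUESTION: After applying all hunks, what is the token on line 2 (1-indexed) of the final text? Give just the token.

Hunk 1: at line 1 remove [yxuet,lzuin,xwd] add [mzvgq,zpryw] -> 7 lines: mpv vjyk mzvgq zpryw njejy zeim ebe
Hunk 2: at line 1 remove [mzvgq,zpryw,njejy] add [sns] -> 5 lines: mpv vjyk sns zeim ebe
Hunk 3: at line 1 remove [sns] add [kuo,ornop] -> 6 lines: mpv vjyk kuo ornop zeim ebe
Hunk 4: at line 3 remove [ornop] add [wjp] -> 6 lines: mpv vjyk kuo wjp zeim ebe
Hunk 5: at line 3 remove [wjp,zeim] add [ltez] -> 5 lines: mpv vjyk kuo ltez ebe
Hunk 6: at line 1 remove [kuo] add [yikn,btp] -> 6 lines: mpv vjyk yikn btp ltez ebe
Final line 2: vjyk

Answer: vjyk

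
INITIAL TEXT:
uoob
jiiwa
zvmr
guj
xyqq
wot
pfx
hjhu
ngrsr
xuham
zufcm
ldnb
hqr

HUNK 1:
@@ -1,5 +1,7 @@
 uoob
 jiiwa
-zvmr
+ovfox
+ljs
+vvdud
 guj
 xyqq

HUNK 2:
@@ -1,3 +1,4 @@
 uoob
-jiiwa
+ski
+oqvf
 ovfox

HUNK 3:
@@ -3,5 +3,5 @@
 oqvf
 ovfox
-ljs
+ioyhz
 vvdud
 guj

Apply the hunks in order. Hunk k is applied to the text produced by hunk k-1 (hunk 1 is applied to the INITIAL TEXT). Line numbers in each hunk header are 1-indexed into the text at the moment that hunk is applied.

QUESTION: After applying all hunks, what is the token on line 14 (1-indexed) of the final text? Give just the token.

Hunk 1: at line 1 remove [zvmr] add [ovfox,ljs,vvdud] -> 15 lines: uoob jiiwa ovfox ljs vvdud guj xyqq wot pfx hjhu ngrsr xuham zufcm ldnb hqr
Hunk 2: at line 1 remove [jiiwa] add [ski,oqvf] -> 16 lines: uoob ski oqvf ovfox ljs vvdud guj xyqq wot pfx hjhu ngrsr xuham zufcm ldnb hqr
Hunk 3: at line 3 remove [ljs] add [ioyhz] -> 16 lines: uoob ski oqvf ovfox ioyhz vvdud guj xyqq wot pfx hjhu ngrsr xuham zufcm ldnb hqr
Final line 14: zufcm

Answer: zufcm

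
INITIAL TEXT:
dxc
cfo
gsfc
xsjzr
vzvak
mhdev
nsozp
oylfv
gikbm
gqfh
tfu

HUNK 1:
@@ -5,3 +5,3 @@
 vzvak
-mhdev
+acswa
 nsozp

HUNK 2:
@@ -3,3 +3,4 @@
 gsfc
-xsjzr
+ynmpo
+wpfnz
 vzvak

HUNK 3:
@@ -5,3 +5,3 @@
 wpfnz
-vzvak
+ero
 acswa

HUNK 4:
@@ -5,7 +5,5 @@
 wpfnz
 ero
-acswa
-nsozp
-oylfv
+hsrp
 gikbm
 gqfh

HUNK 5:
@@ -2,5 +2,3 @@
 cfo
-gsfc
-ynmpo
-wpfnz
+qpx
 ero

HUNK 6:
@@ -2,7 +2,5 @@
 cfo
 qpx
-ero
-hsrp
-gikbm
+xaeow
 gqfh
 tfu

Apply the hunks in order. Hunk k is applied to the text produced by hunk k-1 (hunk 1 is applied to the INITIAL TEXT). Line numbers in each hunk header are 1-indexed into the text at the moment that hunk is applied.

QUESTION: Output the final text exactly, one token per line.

Answer: dxc
cfo
qpx
xaeow
gqfh
tfu

Derivation:
Hunk 1: at line 5 remove [mhdev] add [acswa] -> 11 lines: dxc cfo gsfc xsjzr vzvak acswa nsozp oylfv gikbm gqfh tfu
Hunk 2: at line 3 remove [xsjzr] add [ynmpo,wpfnz] -> 12 lines: dxc cfo gsfc ynmpo wpfnz vzvak acswa nsozp oylfv gikbm gqfh tfu
Hunk 3: at line 5 remove [vzvak] add [ero] -> 12 lines: dxc cfo gsfc ynmpo wpfnz ero acswa nsozp oylfv gikbm gqfh tfu
Hunk 4: at line 5 remove [acswa,nsozp,oylfv] add [hsrp] -> 10 lines: dxc cfo gsfc ynmpo wpfnz ero hsrp gikbm gqfh tfu
Hunk 5: at line 2 remove [gsfc,ynmpo,wpfnz] add [qpx] -> 8 lines: dxc cfo qpx ero hsrp gikbm gqfh tfu
Hunk 6: at line 2 remove [ero,hsrp,gikbm] add [xaeow] -> 6 lines: dxc cfo qpx xaeow gqfh tfu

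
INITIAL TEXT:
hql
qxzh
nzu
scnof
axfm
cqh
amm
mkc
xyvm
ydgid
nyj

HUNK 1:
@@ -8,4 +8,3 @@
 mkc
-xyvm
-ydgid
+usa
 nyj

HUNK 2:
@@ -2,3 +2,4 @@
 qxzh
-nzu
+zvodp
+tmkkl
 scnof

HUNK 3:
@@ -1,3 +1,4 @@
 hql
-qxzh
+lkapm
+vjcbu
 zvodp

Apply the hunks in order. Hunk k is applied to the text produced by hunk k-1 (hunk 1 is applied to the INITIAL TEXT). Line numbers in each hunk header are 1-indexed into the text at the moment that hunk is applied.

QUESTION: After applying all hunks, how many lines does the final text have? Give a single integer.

Hunk 1: at line 8 remove [xyvm,ydgid] add [usa] -> 10 lines: hql qxzh nzu scnof axfm cqh amm mkc usa nyj
Hunk 2: at line 2 remove [nzu] add [zvodp,tmkkl] -> 11 lines: hql qxzh zvodp tmkkl scnof axfm cqh amm mkc usa nyj
Hunk 3: at line 1 remove [qxzh] add [lkapm,vjcbu] -> 12 lines: hql lkapm vjcbu zvodp tmkkl scnof axfm cqh amm mkc usa nyj
Final line count: 12

Answer: 12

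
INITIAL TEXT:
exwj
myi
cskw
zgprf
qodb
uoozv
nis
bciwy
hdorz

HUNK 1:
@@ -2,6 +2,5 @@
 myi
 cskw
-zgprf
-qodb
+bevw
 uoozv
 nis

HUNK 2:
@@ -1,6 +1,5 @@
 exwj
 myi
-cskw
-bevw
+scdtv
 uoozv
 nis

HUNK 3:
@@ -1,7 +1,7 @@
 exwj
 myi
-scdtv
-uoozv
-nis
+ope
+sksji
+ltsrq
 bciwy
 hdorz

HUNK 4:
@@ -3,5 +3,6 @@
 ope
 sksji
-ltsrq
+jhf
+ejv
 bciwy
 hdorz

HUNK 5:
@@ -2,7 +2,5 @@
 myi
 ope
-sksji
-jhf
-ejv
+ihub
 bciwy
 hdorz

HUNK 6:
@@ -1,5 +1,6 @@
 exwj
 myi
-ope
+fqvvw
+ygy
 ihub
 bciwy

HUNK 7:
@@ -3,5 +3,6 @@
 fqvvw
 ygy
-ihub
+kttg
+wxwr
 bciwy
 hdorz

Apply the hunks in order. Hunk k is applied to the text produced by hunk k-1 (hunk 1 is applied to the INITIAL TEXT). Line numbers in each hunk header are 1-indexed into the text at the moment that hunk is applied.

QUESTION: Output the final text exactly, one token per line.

Hunk 1: at line 2 remove [zgprf,qodb] add [bevw] -> 8 lines: exwj myi cskw bevw uoozv nis bciwy hdorz
Hunk 2: at line 1 remove [cskw,bevw] add [scdtv] -> 7 lines: exwj myi scdtv uoozv nis bciwy hdorz
Hunk 3: at line 1 remove [scdtv,uoozv,nis] add [ope,sksji,ltsrq] -> 7 lines: exwj myi ope sksji ltsrq bciwy hdorz
Hunk 4: at line 3 remove [ltsrq] add [jhf,ejv] -> 8 lines: exwj myi ope sksji jhf ejv bciwy hdorz
Hunk 5: at line 2 remove [sksji,jhf,ejv] add [ihub] -> 6 lines: exwj myi ope ihub bciwy hdorz
Hunk 6: at line 1 remove [ope] add [fqvvw,ygy] -> 7 lines: exwj myi fqvvw ygy ihub bciwy hdorz
Hunk 7: at line 3 remove [ihub] add [kttg,wxwr] -> 8 lines: exwj myi fqvvw ygy kttg wxwr bciwy hdorz

Answer: exwj
myi
fqvvw
ygy
kttg
wxwr
bciwy
hdorz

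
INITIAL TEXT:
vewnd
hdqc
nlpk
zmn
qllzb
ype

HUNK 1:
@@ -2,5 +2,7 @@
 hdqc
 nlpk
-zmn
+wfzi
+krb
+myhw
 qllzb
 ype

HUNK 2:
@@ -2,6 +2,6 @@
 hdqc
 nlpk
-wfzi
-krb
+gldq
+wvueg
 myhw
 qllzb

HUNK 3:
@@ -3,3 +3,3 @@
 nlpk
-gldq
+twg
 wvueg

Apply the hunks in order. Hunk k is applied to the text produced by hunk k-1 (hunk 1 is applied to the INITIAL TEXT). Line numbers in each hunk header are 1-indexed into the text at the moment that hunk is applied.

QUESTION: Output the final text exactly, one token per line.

Answer: vewnd
hdqc
nlpk
twg
wvueg
myhw
qllzb
ype

Derivation:
Hunk 1: at line 2 remove [zmn] add [wfzi,krb,myhw] -> 8 lines: vewnd hdqc nlpk wfzi krb myhw qllzb ype
Hunk 2: at line 2 remove [wfzi,krb] add [gldq,wvueg] -> 8 lines: vewnd hdqc nlpk gldq wvueg myhw qllzb ype
Hunk 3: at line 3 remove [gldq] add [twg] -> 8 lines: vewnd hdqc nlpk twg wvueg myhw qllzb ype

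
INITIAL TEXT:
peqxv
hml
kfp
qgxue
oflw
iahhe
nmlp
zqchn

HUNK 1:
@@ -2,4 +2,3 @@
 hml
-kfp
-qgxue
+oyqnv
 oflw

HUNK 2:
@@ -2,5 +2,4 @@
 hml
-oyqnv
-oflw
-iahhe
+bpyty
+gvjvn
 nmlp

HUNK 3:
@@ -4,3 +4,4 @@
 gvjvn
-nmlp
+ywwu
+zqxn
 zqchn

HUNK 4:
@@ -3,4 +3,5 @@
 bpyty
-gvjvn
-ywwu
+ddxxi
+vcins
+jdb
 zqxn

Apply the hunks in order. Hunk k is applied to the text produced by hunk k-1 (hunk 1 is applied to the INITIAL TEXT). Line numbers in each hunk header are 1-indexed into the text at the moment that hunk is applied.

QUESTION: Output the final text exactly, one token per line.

Hunk 1: at line 2 remove [kfp,qgxue] add [oyqnv] -> 7 lines: peqxv hml oyqnv oflw iahhe nmlp zqchn
Hunk 2: at line 2 remove [oyqnv,oflw,iahhe] add [bpyty,gvjvn] -> 6 lines: peqxv hml bpyty gvjvn nmlp zqchn
Hunk 3: at line 4 remove [nmlp] add [ywwu,zqxn] -> 7 lines: peqxv hml bpyty gvjvn ywwu zqxn zqchn
Hunk 4: at line 3 remove [gvjvn,ywwu] add [ddxxi,vcins,jdb] -> 8 lines: peqxv hml bpyty ddxxi vcins jdb zqxn zqchn

Answer: peqxv
hml
bpyty
ddxxi
vcins
jdb
zqxn
zqchn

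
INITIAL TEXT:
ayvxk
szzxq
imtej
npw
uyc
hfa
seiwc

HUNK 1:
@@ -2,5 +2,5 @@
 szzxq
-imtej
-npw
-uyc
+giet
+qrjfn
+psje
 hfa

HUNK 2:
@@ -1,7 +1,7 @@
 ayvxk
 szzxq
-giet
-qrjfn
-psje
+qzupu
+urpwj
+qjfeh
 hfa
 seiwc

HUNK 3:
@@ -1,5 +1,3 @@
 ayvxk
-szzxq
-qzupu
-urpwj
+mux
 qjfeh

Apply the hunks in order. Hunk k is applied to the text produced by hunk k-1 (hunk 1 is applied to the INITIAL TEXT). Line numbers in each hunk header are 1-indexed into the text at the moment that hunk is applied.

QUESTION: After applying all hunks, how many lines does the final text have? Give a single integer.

Hunk 1: at line 2 remove [imtej,npw,uyc] add [giet,qrjfn,psje] -> 7 lines: ayvxk szzxq giet qrjfn psje hfa seiwc
Hunk 2: at line 1 remove [giet,qrjfn,psje] add [qzupu,urpwj,qjfeh] -> 7 lines: ayvxk szzxq qzupu urpwj qjfeh hfa seiwc
Hunk 3: at line 1 remove [szzxq,qzupu,urpwj] add [mux] -> 5 lines: ayvxk mux qjfeh hfa seiwc
Final line count: 5

Answer: 5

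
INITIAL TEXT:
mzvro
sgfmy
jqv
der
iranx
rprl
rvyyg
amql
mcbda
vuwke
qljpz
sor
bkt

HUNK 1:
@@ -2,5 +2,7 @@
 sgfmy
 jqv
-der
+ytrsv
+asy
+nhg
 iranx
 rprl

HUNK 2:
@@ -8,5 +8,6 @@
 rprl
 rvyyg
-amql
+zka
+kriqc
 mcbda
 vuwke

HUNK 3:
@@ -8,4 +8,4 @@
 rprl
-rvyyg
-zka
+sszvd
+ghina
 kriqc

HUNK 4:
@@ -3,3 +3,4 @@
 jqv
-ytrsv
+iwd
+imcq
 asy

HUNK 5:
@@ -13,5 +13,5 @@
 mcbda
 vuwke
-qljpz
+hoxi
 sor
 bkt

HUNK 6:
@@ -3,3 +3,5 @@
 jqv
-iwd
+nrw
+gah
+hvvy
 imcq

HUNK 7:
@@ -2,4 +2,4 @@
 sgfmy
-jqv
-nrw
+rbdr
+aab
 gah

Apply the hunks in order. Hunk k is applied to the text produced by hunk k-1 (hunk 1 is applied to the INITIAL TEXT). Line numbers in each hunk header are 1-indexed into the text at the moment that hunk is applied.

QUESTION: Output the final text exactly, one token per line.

Hunk 1: at line 2 remove [der] add [ytrsv,asy,nhg] -> 15 lines: mzvro sgfmy jqv ytrsv asy nhg iranx rprl rvyyg amql mcbda vuwke qljpz sor bkt
Hunk 2: at line 8 remove [amql] add [zka,kriqc] -> 16 lines: mzvro sgfmy jqv ytrsv asy nhg iranx rprl rvyyg zka kriqc mcbda vuwke qljpz sor bkt
Hunk 3: at line 8 remove [rvyyg,zka] add [sszvd,ghina] -> 16 lines: mzvro sgfmy jqv ytrsv asy nhg iranx rprl sszvd ghina kriqc mcbda vuwke qljpz sor bkt
Hunk 4: at line 3 remove [ytrsv] add [iwd,imcq] -> 17 lines: mzvro sgfmy jqv iwd imcq asy nhg iranx rprl sszvd ghina kriqc mcbda vuwke qljpz sor bkt
Hunk 5: at line 13 remove [qljpz] add [hoxi] -> 17 lines: mzvro sgfmy jqv iwd imcq asy nhg iranx rprl sszvd ghina kriqc mcbda vuwke hoxi sor bkt
Hunk 6: at line 3 remove [iwd] add [nrw,gah,hvvy] -> 19 lines: mzvro sgfmy jqv nrw gah hvvy imcq asy nhg iranx rprl sszvd ghina kriqc mcbda vuwke hoxi sor bkt
Hunk 7: at line 2 remove [jqv,nrw] add [rbdr,aab] -> 19 lines: mzvro sgfmy rbdr aab gah hvvy imcq asy nhg iranx rprl sszvd ghina kriqc mcbda vuwke hoxi sor bkt

Answer: mzvro
sgfmy
rbdr
aab
gah
hvvy
imcq
asy
nhg
iranx
rprl
sszvd
ghina
kriqc
mcbda
vuwke
hoxi
sor
bkt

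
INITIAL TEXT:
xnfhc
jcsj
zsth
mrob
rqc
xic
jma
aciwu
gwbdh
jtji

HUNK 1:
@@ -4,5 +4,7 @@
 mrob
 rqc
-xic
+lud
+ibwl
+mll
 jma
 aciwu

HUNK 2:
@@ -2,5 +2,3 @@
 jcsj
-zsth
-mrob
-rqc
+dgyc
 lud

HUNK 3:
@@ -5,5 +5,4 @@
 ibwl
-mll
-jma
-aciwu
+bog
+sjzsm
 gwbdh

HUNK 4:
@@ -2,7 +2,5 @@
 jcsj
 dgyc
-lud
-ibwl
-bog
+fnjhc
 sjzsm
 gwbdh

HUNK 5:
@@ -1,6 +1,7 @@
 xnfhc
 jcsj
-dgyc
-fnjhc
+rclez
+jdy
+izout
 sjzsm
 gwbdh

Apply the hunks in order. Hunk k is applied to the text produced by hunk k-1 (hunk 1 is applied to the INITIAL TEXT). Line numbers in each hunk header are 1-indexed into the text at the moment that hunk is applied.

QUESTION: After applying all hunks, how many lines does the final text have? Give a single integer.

Hunk 1: at line 4 remove [xic] add [lud,ibwl,mll] -> 12 lines: xnfhc jcsj zsth mrob rqc lud ibwl mll jma aciwu gwbdh jtji
Hunk 2: at line 2 remove [zsth,mrob,rqc] add [dgyc] -> 10 lines: xnfhc jcsj dgyc lud ibwl mll jma aciwu gwbdh jtji
Hunk 3: at line 5 remove [mll,jma,aciwu] add [bog,sjzsm] -> 9 lines: xnfhc jcsj dgyc lud ibwl bog sjzsm gwbdh jtji
Hunk 4: at line 2 remove [lud,ibwl,bog] add [fnjhc] -> 7 lines: xnfhc jcsj dgyc fnjhc sjzsm gwbdh jtji
Hunk 5: at line 1 remove [dgyc,fnjhc] add [rclez,jdy,izout] -> 8 lines: xnfhc jcsj rclez jdy izout sjzsm gwbdh jtji
Final line count: 8

Answer: 8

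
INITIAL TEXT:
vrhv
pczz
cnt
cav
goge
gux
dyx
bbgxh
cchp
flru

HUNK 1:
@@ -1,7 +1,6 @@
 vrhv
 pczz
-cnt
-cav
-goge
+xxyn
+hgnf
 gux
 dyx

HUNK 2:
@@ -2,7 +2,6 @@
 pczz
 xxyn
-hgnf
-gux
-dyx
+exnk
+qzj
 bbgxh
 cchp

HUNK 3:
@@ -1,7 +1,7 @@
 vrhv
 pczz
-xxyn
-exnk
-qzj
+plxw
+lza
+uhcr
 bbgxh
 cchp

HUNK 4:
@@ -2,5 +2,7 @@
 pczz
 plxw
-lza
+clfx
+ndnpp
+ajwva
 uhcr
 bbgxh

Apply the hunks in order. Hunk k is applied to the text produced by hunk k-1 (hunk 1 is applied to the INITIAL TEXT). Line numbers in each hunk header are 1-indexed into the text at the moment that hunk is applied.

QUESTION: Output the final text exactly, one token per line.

Hunk 1: at line 1 remove [cnt,cav,goge] add [xxyn,hgnf] -> 9 lines: vrhv pczz xxyn hgnf gux dyx bbgxh cchp flru
Hunk 2: at line 2 remove [hgnf,gux,dyx] add [exnk,qzj] -> 8 lines: vrhv pczz xxyn exnk qzj bbgxh cchp flru
Hunk 3: at line 1 remove [xxyn,exnk,qzj] add [plxw,lza,uhcr] -> 8 lines: vrhv pczz plxw lza uhcr bbgxh cchp flru
Hunk 4: at line 2 remove [lza] add [clfx,ndnpp,ajwva] -> 10 lines: vrhv pczz plxw clfx ndnpp ajwva uhcr bbgxh cchp flru

Answer: vrhv
pczz
plxw
clfx
ndnpp
ajwva
uhcr
bbgxh
cchp
flru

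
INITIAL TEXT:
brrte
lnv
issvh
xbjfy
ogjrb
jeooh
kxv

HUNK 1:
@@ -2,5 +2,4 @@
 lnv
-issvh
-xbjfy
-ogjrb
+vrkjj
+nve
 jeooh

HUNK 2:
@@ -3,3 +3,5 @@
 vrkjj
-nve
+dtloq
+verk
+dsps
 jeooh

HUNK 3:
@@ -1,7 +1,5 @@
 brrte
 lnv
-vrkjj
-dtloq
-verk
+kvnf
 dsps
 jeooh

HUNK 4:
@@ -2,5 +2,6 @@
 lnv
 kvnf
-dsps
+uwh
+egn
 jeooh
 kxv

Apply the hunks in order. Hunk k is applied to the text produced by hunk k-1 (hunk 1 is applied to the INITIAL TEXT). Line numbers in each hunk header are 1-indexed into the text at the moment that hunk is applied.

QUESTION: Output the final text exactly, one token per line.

Answer: brrte
lnv
kvnf
uwh
egn
jeooh
kxv

Derivation:
Hunk 1: at line 2 remove [issvh,xbjfy,ogjrb] add [vrkjj,nve] -> 6 lines: brrte lnv vrkjj nve jeooh kxv
Hunk 2: at line 3 remove [nve] add [dtloq,verk,dsps] -> 8 lines: brrte lnv vrkjj dtloq verk dsps jeooh kxv
Hunk 3: at line 1 remove [vrkjj,dtloq,verk] add [kvnf] -> 6 lines: brrte lnv kvnf dsps jeooh kxv
Hunk 4: at line 2 remove [dsps] add [uwh,egn] -> 7 lines: brrte lnv kvnf uwh egn jeooh kxv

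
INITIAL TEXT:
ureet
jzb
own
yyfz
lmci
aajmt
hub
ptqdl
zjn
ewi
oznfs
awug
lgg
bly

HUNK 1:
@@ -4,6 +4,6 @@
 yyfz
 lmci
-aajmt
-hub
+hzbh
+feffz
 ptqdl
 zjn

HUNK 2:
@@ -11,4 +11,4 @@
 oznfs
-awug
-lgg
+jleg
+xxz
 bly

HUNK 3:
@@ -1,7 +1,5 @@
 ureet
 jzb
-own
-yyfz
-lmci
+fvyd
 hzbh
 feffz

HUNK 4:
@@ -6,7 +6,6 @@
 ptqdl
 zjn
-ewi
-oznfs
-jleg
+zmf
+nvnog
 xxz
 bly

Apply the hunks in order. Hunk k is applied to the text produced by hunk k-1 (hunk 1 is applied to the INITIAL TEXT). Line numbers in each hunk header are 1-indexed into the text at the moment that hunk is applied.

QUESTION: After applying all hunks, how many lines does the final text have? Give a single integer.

Answer: 11

Derivation:
Hunk 1: at line 4 remove [aajmt,hub] add [hzbh,feffz] -> 14 lines: ureet jzb own yyfz lmci hzbh feffz ptqdl zjn ewi oznfs awug lgg bly
Hunk 2: at line 11 remove [awug,lgg] add [jleg,xxz] -> 14 lines: ureet jzb own yyfz lmci hzbh feffz ptqdl zjn ewi oznfs jleg xxz bly
Hunk 3: at line 1 remove [own,yyfz,lmci] add [fvyd] -> 12 lines: ureet jzb fvyd hzbh feffz ptqdl zjn ewi oznfs jleg xxz bly
Hunk 4: at line 6 remove [ewi,oznfs,jleg] add [zmf,nvnog] -> 11 lines: ureet jzb fvyd hzbh feffz ptqdl zjn zmf nvnog xxz bly
Final line count: 11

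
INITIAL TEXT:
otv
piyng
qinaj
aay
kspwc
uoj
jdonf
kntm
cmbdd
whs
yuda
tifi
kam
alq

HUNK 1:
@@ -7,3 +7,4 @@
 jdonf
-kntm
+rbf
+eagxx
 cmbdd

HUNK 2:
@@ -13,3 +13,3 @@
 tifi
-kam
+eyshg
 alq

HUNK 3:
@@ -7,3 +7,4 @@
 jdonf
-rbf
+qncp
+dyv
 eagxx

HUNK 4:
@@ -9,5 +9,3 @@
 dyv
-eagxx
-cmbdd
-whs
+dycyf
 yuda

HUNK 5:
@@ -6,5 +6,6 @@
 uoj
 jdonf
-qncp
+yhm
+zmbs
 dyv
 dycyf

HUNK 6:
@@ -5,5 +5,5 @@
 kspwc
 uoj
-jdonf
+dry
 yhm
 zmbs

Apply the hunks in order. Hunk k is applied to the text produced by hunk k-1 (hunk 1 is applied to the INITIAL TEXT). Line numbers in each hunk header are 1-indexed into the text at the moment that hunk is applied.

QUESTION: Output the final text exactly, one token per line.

Hunk 1: at line 7 remove [kntm] add [rbf,eagxx] -> 15 lines: otv piyng qinaj aay kspwc uoj jdonf rbf eagxx cmbdd whs yuda tifi kam alq
Hunk 2: at line 13 remove [kam] add [eyshg] -> 15 lines: otv piyng qinaj aay kspwc uoj jdonf rbf eagxx cmbdd whs yuda tifi eyshg alq
Hunk 3: at line 7 remove [rbf] add [qncp,dyv] -> 16 lines: otv piyng qinaj aay kspwc uoj jdonf qncp dyv eagxx cmbdd whs yuda tifi eyshg alq
Hunk 4: at line 9 remove [eagxx,cmbdd,whs] add [dycyf] -> 14 lines: otv piyng qinaj aay kspwc uoj jdonf qncp dyv dycyf yuda tifi eyshg alq
Hunk 5: at line 6 remove [qncp] add [yhm,zmbs] -> 15 lines: otv piyng qinaj aay kspwc uoj jdonf yhm zmbs dyv dycyf yuda tifi eyshg alq
Hunk 6: at line 5 remove [jdonf] add [dry] -> 15 lines: otv piyng qinaj aay kspwc uoj dry yhm zmbs dyv dycyf yuda tifi eyshg alq

Answer: otv
piyng
qinaj
aay
kspwc
uoj
dry
yhm
zmbs
dyv
dycyf
yuda
tifi
eyshg
alq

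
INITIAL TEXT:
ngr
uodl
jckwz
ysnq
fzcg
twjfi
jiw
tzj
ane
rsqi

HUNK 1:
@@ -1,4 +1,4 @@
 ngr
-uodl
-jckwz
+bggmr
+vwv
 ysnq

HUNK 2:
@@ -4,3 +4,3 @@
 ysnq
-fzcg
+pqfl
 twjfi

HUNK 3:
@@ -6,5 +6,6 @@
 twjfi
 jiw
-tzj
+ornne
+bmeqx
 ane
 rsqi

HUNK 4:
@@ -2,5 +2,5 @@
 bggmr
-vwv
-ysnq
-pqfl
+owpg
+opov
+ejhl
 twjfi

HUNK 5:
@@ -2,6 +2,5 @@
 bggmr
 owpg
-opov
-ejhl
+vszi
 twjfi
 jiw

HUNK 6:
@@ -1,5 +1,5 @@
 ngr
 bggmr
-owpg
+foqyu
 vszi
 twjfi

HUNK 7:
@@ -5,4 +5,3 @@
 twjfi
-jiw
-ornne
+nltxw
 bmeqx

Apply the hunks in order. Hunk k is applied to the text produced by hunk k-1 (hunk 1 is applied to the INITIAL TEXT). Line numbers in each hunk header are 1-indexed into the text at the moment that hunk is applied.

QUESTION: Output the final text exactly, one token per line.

Answer: ngr
bggmr
foqyu
vszi
twjfi
nltxw
bmeqx
ane
rsqi

Derivation:
Hunk 1: at line 1 remove [uodl,jckwz] add [bggmr,vwv] -> 10 lines: ngr bggmr vwv ysnq fzcg twjfi jiw tzj ane rsqi
Hunk 2: at line 4 remove [fzcg] add [pqfl] -> 10 lines: ngr bggmr vwv ysnq pqfl twjfi jiw tzj ane rsqi
Hunk 3: at line 6 remove [tzj] add [ornne,bmeqx] -> 11 lines: ngr bggmr vwv ysnq pqfl twjfi jiw ornne bmeqx ane rsqi
Hunk 4: at line 2 remove [vwv,ysnq,pqfl] add [owpg,opov,ejhl] -> 11 lines: ngr bggmr owpg opov ejhl twjfi jiw ornne bmeqx ane rsqi
Hunk 5: at line 2 remove [opov,ejhl] add [vszi] -> 10 lines: ngr bggmr owpg vszi twjfi jiw ornne bmeqx ane rsqi
Hunk 6: at line 1 remove [owpg] add [foqyu] -> 10 lines: ngr bggmr foqyu vszi twjfi jiw ornne bmeqx ane rsqi
Hunk 7: at line 5 remove [jiw,ornne] add [nltxw] -> 9 lines: ngr bggmr foqyu vszi twjfi nltxw bmeqx ane rsqi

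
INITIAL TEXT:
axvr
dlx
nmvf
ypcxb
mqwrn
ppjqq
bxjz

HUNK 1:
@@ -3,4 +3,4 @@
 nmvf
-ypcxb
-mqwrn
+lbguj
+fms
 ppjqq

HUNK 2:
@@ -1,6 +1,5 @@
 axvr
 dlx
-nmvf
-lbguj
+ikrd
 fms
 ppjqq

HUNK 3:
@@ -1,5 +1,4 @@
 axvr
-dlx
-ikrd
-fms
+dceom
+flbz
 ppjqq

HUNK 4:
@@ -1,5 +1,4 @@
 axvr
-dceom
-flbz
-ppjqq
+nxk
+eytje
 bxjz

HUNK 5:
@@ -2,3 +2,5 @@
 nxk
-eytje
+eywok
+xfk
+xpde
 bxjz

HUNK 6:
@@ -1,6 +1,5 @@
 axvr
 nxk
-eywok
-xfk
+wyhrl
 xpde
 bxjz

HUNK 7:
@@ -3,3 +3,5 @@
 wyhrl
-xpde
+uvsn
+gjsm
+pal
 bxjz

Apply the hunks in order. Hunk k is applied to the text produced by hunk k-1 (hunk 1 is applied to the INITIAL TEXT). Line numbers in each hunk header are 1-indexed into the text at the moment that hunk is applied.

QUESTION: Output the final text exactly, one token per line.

Hunk 1: at line 3 remove [ypcxb,mqwrn] add [lbguj,fms] -> 7 lines: axvr dlx nmvf lbguj fms ppjqq bxjz
Hunk 2: at line 1 remove [nmvf,lbguj] add [ikrd] -> 6 lines: axvr dlx ikrd fms ppjqq bxjz
Hunk 3: at line 1 remove [dlx,ikrd,fms] add [dceom,flbz] -> 5 lines: axvr dceom flbz ppjqq bxjz
Hunk 4: at line 1 remove [dceom,flbz,ppjqq] add [nxk,eytje] -> 4 lines: axvr nxk eytje bxjz
Hunk 5: at line 2 remove [eytje] add [eywok,xfk,xpde] -> 6 lines: axvr nxk eywok xfk xpde bxjz
Hunk 6: at line 1 remove [eywok,xfk] add [wyhrl] -> 5 lines: axvr nxk wyhrl xpde bxjz
Hunk 7: at line 3 remove [xpde] add [uvsn,gjsm,pal] -> 7 lines: axvr nxk wyhrl uvsn gjsm pal bxjz

Answer: axvr
nxk
wyhrl
uvsn
gjsm
pal
bxjz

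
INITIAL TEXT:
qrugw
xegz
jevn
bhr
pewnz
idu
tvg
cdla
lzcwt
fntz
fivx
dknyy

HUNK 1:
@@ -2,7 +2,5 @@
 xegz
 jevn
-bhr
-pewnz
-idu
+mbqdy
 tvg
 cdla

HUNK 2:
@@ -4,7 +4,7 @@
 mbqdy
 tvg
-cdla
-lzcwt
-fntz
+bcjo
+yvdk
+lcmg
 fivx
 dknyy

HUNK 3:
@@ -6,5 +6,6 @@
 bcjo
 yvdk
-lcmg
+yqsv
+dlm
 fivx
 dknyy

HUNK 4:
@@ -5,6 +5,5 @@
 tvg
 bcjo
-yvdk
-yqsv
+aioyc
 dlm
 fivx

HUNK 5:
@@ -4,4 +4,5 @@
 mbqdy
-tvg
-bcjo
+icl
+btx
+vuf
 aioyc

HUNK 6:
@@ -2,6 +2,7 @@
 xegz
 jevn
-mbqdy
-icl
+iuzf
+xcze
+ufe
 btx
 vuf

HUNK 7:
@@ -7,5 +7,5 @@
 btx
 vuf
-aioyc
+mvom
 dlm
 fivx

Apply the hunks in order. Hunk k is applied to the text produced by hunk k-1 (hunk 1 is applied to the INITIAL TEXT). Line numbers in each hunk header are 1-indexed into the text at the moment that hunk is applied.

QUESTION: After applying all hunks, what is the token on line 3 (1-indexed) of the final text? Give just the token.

Hunk 1: at line 2 remove [bhr,pewnz,idu] add [mbqdy] -> 10 lines: qrugw xegz jevn mbqdy tvg cdla lzcwt fntz fivx dknyy
Hunk 2: at line 4 remove [cdla,lzcwt,fntz] add [bcjo,yvdk,lcmg] -> 10 lines: qrugw xegz jevn mbqdy tvg bcjo yvdk lcmg fivx dknyy
Hunk 3: at line 6 remove [lcmg] add [yqsv,dlm] -> 11 lines: qrugw xegz jevn mbqdy tvg bcjo yvdk yqsv dlm fivx dknyy
Hunk 4: at line 5 remove [yvdk,yqsv] add [aioyc] -> 10 lines: qrugw xegz jevn mbqdy tvg bcjo aioyc dlm fivx dknyy
Hunk 5: at line 4 remove [tvg,bcjo] add [icl,btx,vuf] -> 11 lines: qrugw xegz jevn mbqdy icl btx vuf aioyc dlm fivx dknyy
Hunk 6: at line 2 remove [mbqdy,icl] add [iuzf,xcze,ufe] -> 12 lines: qrugw xegz jevn iuzf xcze ufe btx vuf aioyc dlm fivx dknyy
Hunk 7: at line 7 remove [aioyc] add [mvom] -> 12 lines: qrugw xegz jevn iuzf xcze ufe btx vuf mvom dlm fivx dknyy
Final line 3: jevn

Answer: jevn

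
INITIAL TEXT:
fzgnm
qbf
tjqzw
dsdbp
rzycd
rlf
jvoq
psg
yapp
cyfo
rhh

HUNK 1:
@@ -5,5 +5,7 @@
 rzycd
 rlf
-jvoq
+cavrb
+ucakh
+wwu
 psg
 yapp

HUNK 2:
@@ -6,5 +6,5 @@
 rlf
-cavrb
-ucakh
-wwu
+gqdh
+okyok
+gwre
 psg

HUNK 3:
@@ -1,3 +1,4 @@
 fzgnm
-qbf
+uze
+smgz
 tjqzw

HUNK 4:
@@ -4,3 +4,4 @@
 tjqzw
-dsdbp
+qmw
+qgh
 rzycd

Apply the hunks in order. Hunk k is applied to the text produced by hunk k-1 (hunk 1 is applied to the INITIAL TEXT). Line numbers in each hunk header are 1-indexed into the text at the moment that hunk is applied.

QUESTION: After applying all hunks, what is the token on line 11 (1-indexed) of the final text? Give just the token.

Hunk 1: at line 5 remove [jvoq] add [cavrb,ucakh,wwu] -> 13 lines: fzgnm qbf tjqzw dsdbp rzycd rlf cavrb ucakh wwu psg yapp cyfo rhh
Hunk 2: at line 6 remove [cavrb,ucakh,wwu] add [gqdh,okyok,gwre] -> 13 lines: fzgnm qbf tjqzw dsdbp rzycd rlf gqdh okyok gwre psg yapp cyfo rhh
Hunk 3: at line 1 remove [qbf] add [uze,smgz] -> 14 lines: fzgnm uze smgz tjqzw dsdbp rzycd rlf gqdh okyok gwre psg yapp cyfo rhh
Hunk 4: at line 4 remove [dsdbp] add [qmw,qgh] -> 15 lines: fzgnm uze smgz tjqzw qmw qgh rzycd rlf gqdh okyok gwre psg yapp cyfo rhh
Final line 11: gwre

Answer: gwre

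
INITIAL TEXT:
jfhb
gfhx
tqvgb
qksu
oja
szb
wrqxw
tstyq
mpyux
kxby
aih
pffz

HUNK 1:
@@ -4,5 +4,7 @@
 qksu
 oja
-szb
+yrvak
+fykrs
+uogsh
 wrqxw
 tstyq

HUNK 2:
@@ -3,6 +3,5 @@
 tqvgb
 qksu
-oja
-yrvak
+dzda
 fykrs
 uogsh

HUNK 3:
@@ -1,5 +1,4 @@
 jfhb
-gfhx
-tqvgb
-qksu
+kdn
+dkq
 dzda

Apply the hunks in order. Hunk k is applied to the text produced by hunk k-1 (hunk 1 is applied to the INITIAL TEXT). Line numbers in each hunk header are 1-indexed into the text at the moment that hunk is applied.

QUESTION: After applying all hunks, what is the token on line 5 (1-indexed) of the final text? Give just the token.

Hunk 1: at line 4 remove [szb] add [yrvak,fykrs,uogsh] -> 14 lines: jfhb gfhx tqvgb qksu oja yrvak fykrs uogsh wrqxw tstyq mpyux kxby aih pffz
Hunk 2: at line 3 remove [oja,yrvak] add [dzda] -> 13 lines: jfhb gfhx tqvgb qksu dzda fykrs uogsh wrqxw tstyq mpyux kxby aih pffz
Hunk 3: at line 1 remove [gfhx,tqvgb,qksu] add [kdn,dkq] -> 12 lines: jfhb kdn dkq dzda fykrs uogsh wrqxw tstyq mpyux kxby aih pffz
Final line 5: fykrs

Answer: fykrs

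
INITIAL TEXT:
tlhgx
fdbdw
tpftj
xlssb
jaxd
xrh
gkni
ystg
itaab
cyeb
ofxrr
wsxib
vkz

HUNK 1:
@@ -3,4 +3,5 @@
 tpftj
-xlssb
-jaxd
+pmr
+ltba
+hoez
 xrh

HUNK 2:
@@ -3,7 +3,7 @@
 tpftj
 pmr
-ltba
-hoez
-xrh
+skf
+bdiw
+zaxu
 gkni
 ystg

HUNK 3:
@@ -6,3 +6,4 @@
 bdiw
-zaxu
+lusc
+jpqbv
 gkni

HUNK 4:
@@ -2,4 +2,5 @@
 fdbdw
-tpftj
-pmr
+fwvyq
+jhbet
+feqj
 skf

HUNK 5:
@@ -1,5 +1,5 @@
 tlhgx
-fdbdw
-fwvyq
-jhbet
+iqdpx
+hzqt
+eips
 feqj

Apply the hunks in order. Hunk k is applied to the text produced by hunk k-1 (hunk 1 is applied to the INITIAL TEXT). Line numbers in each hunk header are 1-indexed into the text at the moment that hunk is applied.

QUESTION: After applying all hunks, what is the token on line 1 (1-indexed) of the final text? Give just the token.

Answer: tlhgx

Derivation:
Hunk 1: at line 3 remove [xlssb,jaxd] add [pmr,ltba,hoez] -> 14 lines: tlhgx fdbdw tpftj pmr ltba hoez xrh gkni ystg itaab cyeb ofxrr wsxib vkz
Hunk 2: at line 3 remove [ltba,hoez,xrh] add [skf,bdiw,zaxu] -> 14 lines: tlhgx fdbdw tpftj pmr skf bdiw zaxu gkni ystg itaab cyeb ofxrr wsxib vkz
Hunk 3: at line 6 remove [zaxu] add [lusc,jpqbv] -> 15 lines: tlhgx fdbdw tpftj pmr skf bdiw lusc jpqbv gkni ystg itaab cyeb ofxrr wsxib vkz
Hunk 4: at line 2 remove [tpftj,pmr] add [fwvyq,jhbet,feqj] -> 16 lines: tlhgx fdbdw fwvyq jhbet feqj skf bdiw lusc jpqbv gkni ystg itaab cyeb ofxrr wsxib vkz
Hunk 5: at line 1 remove [fdbdw,fwvyq,jhbet] add [iqdpx,hzqt,eips] -> 16 lines: tlhgx iqdpx hzqt eips feqj skf bdiw lusc jpqbv gkni ystg itaab cyeb ofxrr wsxib vkz
Final line 1: tlhgx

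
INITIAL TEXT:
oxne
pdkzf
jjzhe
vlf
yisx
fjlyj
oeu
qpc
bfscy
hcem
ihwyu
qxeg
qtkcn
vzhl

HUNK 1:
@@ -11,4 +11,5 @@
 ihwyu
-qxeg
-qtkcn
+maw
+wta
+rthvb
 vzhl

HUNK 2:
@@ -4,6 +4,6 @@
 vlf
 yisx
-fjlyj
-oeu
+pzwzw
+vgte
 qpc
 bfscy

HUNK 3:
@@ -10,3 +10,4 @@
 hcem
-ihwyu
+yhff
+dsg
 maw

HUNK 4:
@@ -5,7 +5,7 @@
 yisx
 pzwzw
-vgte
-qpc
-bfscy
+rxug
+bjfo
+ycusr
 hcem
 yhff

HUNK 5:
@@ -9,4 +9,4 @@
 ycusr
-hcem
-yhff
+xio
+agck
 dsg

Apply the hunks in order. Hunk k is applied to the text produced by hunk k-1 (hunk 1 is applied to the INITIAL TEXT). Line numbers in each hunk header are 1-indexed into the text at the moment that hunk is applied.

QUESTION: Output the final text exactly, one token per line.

Hunk 1: at line 11 remove [qxeg,qtkcn] add [maw,wta,rthvb] -> 15 lines: oxne pdkzf jjzhe vlf yisx fjlyj oeu qpc bfscy hcem ihwyu maw wta rthvb vzhl
Hunk 2: at line 4 remove [fjlyj,oeu] add [pzwzw,vgte] -> 15 lines: oxne pdkzf jjzhe vlf yisx pzwzw vgte qpc bfscy hcem ihwyu maw wta rthvb vzhl
Hunk 3: at line 10 remove [ihwyu] add [yhff,dsg] -> 16 lines: oxne pdkzf jjzhe vlf yisx pzwzw vgte qpc bfscy hcem yhff dsg maw wta rthvb vzhl
Hunk 4: at line 5 remove [vgte,qpc,bfscy] add [rxug,bjfo,ycusr] -> 16 lines: oxne pdkzf jjzhe vlf yisx pzwzw rxug bjfo ycusr hcem yhff dsg maw wta rthvb vzhl
Hunk 5: at line 9 remove [hcem,yhff] add [xio,agck] -> 16 lines: oxne pdkzf jjzhe vlf yisx pzwzw rxug bjfo ycusr xio agck dsg maw wta rthvb vzhl

Answer: oxne
pdkzf
jjzhe
vlf
yisx
pzwzw
rxug
bjfo
ycusr
xio
agck
dsg
maw
wta
rthvb
vzhl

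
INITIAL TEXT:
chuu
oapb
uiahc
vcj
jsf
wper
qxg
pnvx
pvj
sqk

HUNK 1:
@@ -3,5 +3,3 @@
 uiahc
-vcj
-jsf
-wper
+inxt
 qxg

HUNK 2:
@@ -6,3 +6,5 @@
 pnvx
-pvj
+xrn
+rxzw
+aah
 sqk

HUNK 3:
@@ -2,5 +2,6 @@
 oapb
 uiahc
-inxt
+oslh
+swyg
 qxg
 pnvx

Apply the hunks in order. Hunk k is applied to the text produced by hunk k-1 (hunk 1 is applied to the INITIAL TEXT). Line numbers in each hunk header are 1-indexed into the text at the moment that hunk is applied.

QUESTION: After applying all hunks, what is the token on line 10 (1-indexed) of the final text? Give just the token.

Answer: aah

Derivation:
Hunk 1: at line 3 remove [vcj,jsf,wper] add [inxt] -> 8 lines: chuu oapb uiahc inxt qxg pnvx pvj sqk
Hunk 2: at line 6 remove [pvj] add [xrn,rxzw,aah] -> 10 lines: chuu oapb uiahc inxt qxg pnvx xrn rxzw aah sqk
Hunk 3: at line 2 remove [inxt] add [oslh,swyg] -> 11 lines: chuu oapb uiahc oslh swyg qxg pnvx xrn rxzw aah sqk
Final line 10: aah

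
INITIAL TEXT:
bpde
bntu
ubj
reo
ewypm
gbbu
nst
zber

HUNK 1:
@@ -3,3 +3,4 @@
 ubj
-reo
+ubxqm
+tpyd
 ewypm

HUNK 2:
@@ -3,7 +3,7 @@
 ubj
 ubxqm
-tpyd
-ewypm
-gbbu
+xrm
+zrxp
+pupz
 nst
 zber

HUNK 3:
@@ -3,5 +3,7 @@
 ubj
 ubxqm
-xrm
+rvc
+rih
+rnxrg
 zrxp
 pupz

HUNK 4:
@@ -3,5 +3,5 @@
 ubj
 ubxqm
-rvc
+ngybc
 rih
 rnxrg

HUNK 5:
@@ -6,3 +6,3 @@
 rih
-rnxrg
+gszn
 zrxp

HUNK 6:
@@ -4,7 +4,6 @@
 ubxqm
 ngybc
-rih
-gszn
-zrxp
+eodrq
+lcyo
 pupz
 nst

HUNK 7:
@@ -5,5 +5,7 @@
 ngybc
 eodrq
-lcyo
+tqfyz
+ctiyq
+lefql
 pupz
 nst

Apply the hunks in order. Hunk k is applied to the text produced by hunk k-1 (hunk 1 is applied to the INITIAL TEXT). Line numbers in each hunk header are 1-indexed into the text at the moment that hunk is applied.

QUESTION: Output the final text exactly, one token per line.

Hunk 1: at line 3 remove [reo] add [ubxqm,tpyd] -> 9 lines: bpde bntu ubj ubxqm tpyd ewypm gbbu nst zber
Hunk 2: at line 3 remove [tpyd,ewypm,gbbu] add [xrm,zrxp,pupz] -> 9 lines: bpde bntu ubj ubxqm xrm zrxp pupz nst zber
Hunk 3: at line 3 remove [xrm] add [rvc,rih,rnxrg] -> 11 lines: bpde bntu ubj ubxqm rvc rih rnxrg zrxp pupz nst zber
Hunk 4: at line 3 remove [rvc] add [ngybc] -> 11 lines: bpde bntu ubj ubxqm ngybc rih rnxrg zrxp pupz nst zber
Hunk 5: at line 6 remove [rnxrg] add [gszn] -> 11 lines: bpde bntu ubj ubxqm ngybc rih gszn zrxp pupz nst zber
Hunk 6: at line 4 remove [rih,gszn,zrxp] add [eodrq,lcyo] -> 10 lines: bpde bntu ubj ubxqm ngybc eodrq lcyo pupz nst zber
Hunk 7: at line 5 remove [lcyo] add [tqfyz,ctiyq,lefql] -> 12 lines: bpde bntu ubj ubxqm ngybc eodrq tqfyz ctiyq lefql pupz nst zber

Answer: bpde
bntu
ubj
ubxqm
ngybc
eodrq
tqfyz
ctiyq
lefql
pupz
nst
zber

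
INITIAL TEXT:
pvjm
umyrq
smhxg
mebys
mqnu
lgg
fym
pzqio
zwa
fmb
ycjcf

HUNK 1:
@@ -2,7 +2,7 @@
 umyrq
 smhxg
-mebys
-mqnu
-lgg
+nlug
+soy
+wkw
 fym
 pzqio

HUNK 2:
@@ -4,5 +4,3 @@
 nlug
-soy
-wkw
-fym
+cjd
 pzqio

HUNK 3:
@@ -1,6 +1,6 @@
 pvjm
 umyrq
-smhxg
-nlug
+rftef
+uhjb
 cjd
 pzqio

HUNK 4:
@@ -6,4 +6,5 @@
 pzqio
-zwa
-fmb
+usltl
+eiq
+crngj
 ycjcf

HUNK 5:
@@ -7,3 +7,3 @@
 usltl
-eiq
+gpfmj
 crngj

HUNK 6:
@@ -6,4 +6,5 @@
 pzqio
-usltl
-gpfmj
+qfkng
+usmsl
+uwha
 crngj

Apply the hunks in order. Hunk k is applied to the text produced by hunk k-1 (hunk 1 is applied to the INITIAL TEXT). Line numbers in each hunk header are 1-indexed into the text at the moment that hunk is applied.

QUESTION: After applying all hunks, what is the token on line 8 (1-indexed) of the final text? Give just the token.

Hunk 1: at line 2 remove [mebys,mqnu,lgg] add [nlug,soy,wkw] -> 11 lines: pvjm umyrq smhxg nlug soy wkw fym pzqio zwa fmb ycjcf
Hunk 2: at line 4 remove [soy,wkw,fym] add [cjd] -> 9 lines: pvjm umyrq smhxg nlug cjd pzqio zwa fmb ycjcf
Hunk 3: at line 1 remove [smhxg,nlug] add [rftef,uhjb] -> 9 lines: pvjm umyrq rftef uhjb cjd pzqio zwa fmb ycjcf
Hunk 4: at line 6 remove [zwa,fmb] add [usltl,eiq,crngj] -> 10 lines: pvjm umyrq rftef uhjb cjd pzqio usltl eiq crngj ycjcf
Hunk 5: at line 7 remove [eiq] add [gpfmj] -> 10 lines: pvjm umyrq rftef uhjb cjd pzqio usltl gpfmj crngj ycjcf
Hunk 6: at line 6 remove [usltl,gpfmj] add [qfkng,usmsl,uwha] -> 11 lines: pvjm umyrq rftef uhjb cjd pzqio qfkng usmsl uwha crngj ycjcf
Final line 8: usmsl

Answer: usmsl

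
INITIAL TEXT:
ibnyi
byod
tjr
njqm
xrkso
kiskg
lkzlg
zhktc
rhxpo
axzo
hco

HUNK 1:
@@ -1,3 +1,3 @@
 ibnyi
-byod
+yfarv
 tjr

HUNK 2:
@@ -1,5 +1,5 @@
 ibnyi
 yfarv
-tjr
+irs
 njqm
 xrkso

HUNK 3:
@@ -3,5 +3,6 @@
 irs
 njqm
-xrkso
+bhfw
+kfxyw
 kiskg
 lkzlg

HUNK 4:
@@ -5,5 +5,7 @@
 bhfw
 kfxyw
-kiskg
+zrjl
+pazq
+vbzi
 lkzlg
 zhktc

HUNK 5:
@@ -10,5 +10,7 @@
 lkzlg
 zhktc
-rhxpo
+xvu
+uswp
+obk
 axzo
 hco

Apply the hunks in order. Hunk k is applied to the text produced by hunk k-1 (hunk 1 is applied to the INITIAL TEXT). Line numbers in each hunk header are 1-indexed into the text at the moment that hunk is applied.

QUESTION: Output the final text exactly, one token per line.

Hunk 1: at line 1 remove [byod] add [yfarv] -> 11 lines: ibnyi yfarv tjr njqm xrkso kiskg lkzlg zhktc rhxpo axzo hco
Hunk 2: at line 1 remove [tjr] add [irs] -> 11 lines: ibnyi yfarv irs njqm xrkso kiskg lkzlg zhktc rhxpo axzo hco
Hunk 3: at line 3 remove [xrkso] add [bhfw,kfxyw] -> 12 lines: ibnyi yfarv irs njqm bhfw kfxyw kiskg lkzlg zhktc rhxpo axzo hco
Hunk 4: at line 5 remove [kiskg] add [zrjl,pazq,vbzi] -> 14 lines: ibnyi yfarv irs njqm bhfw kfxyw zrjl pazq vbzi lkzlg zhktc rhxpo axzo hco
Hunk 5: at line 10 remove [rhxpo] add [xvu,uswp,obk] -> 16 lines: ibnyi yfarv irs njqm bhfw kfxyw zrjl pazq vbzi lkzlg zhktc xvu uswp obk axzo hco

Answer: ibnyi
yfarv
irs
njqm
bhfw
kfxyw
zrjl
pazq
vbzi
lkzlg
zhktc
xvu
uswp
obk
axzo
hco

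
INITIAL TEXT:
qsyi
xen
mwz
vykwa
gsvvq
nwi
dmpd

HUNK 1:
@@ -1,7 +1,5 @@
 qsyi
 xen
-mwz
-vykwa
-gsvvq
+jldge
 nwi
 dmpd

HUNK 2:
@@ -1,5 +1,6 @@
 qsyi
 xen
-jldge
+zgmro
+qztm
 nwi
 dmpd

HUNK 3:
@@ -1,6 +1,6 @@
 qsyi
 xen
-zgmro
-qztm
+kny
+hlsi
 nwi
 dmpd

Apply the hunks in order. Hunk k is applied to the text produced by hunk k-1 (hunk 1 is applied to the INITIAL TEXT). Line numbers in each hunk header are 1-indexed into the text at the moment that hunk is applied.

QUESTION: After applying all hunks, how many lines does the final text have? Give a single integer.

Answer: 6

Derivation:
Hunk 1: at line 1 remove [mwz,vykwa,gsvvq] add [jldge] -> 5 lines: qsyi xen jldge nwi dmpd
Hunk 2: at line 1 remove [jldge] add [zgmro,qztm] -> 6 lines: qsyi xen zgmro qztm nwi dmpd
Hunk 3: at line 1 remove [zgmro,qztm] add [kny,hlsi] -> 6 lines: qsyi xen kny hlsi nwi dmpd
Final line count: 6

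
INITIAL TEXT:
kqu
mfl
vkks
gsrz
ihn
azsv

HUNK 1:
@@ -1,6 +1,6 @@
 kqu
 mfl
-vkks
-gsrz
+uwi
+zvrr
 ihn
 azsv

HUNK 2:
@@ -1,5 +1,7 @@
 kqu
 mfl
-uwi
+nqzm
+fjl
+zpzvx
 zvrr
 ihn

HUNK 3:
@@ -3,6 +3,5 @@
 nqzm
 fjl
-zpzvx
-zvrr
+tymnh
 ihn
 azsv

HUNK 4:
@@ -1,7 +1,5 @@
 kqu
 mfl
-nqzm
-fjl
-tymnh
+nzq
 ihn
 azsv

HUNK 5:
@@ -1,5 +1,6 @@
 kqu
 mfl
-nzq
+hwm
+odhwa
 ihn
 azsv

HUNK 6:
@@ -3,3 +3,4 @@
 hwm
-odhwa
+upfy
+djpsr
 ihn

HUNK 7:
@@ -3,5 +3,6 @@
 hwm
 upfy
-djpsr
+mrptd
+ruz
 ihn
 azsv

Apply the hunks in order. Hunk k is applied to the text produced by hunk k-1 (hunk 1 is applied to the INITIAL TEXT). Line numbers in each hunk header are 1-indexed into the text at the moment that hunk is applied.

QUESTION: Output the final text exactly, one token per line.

Answer: kqu
mfl
hwm
upfy
mrptd
ruz
ihn
azsv

Derivation:
Hunk 1: at line 1 remove [vkks,gsrz] add [uwi,zvrr] -> 6 lines: kqu mfl uwi zvrr ihn azsv
Hunk 2: at line 1 remove [uwi] add [nqzm,fjl,zpzvx] -> 8 lines: kqu mfl nqzm fjl zpzvx zvrr ihn azsv
Hunk 3: at line 3 remove [zpzvx,zvrr] add [tymnh] -> 7 lines: kqu mfl nqzm fjl tymnh ihn azsv
Hunk 4: at line 1 remove [nqzm,fjl,tymnh] add [nzq] -> 5 lines: kqu mfl nzq ihn azsv
Hunk 5: at line 1 remove [nzq] add [hwm,odhwa] -> 6 lines: kqu mfl hwm odhwa ihn azsv
Hunk 6: at line 3 remove [odhwa] add [upfy,djpsr] -> 7 lines: kqu mfl hwm upfy djpsr ihn azsv
Hunk 7: at line 3 remove [djpsr] add [mrptd,ruz] -> 8 lines: kqu mfl hwm upfy mrptd ruz ihn azsv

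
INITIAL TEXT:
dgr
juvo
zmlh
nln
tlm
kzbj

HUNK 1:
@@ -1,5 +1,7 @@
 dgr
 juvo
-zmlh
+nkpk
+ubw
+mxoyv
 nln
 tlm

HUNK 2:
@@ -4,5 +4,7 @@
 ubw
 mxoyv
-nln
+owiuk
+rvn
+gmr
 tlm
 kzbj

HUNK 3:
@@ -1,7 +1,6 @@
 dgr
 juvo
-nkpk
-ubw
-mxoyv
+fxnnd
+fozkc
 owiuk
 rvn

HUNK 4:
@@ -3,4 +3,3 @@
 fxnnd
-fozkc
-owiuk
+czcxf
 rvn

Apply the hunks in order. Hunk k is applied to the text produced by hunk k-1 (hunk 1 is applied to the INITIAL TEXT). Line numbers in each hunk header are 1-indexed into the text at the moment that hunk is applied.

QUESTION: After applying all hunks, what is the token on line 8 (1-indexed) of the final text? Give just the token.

Hunk 1: at line 1 remove [zmlh] add [nkpk,ubw,mxoyv] -> 8 lines: dgr juvo nkpk ubw mxoyv nln tlm kzbj
Hunk 2: at line 4 remove [nln] add [owiuk,rvn,gmr] -> 10 lines: dgr juvo nkpk ubw mxoyv owiuk rvn gmr tlm kzbj
Hunk 3: at line 1 remove [nkpk,ubw,mxoyv] add [fxnnd,fozkc] -> 9 lines: dgr juvo fxnnd fozkc owiuk rvn gmr tlm kzbj
Hunk 4: at line 3 remove [fozkc,owiuk] add [czcxf] -> 8 lines: dgr juvo fxnnd czcxf rvn gmr tlm kzbj
Final line 8: kzbj

Answer: kzbj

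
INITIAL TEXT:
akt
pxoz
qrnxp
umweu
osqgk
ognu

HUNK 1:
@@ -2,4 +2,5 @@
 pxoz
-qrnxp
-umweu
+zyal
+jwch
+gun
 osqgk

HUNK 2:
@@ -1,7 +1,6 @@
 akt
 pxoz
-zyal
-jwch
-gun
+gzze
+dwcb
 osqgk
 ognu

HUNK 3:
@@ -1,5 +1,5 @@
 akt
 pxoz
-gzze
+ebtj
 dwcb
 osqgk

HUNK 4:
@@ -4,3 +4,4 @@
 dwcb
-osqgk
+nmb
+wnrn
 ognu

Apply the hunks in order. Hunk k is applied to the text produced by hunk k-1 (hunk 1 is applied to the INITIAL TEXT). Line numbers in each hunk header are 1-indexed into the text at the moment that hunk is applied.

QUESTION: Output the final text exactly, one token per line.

Answer: akt
pxoz
ebtj
dwcb
nmb
wnrn
ognu

Derivation:
Hunk 1: at line 2 remove [qrnxp,umweu] add [zyal,jwch,gun] -> 7 lines: akt pxoz zyal jwch gun osqgk ognu
Hunk 2: at line 1 remove [zyal,jwch,gun] add [gzze,dwcb] -> 6 lines: akt pxoz gzze dwcb osqgk ognu
Hunk 3: at line 1 remove [gzze] add [ebtj] -> 6 lines: akt pxoz ebtj dwcb osqgk ognu
Hunk 4: at line 4 remove [osqgk] add [nmb,wnrn] -> 7 lines: akt pxoz ebtj dwcb nmb wnrn ognu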